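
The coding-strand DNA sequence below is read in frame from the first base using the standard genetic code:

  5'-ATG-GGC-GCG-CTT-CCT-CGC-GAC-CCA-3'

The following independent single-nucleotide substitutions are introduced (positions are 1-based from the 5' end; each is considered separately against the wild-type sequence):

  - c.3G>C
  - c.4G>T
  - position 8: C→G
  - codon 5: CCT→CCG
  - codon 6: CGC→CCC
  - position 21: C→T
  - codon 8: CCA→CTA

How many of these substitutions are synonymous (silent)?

2

Codon 1: ATG (Met) → ATC (Ile) — missense.
Codon 2: GGC (Gly) → TGC (Cys) — missense.
Codon 3: GCG (Ala) → GGG (Gly) — missense.
Codon 5: CCT (Pro) → CCG (Pro) — synonymous.
Codon 6: CGC (Arg) → CCC (Pro) — missense.
Codon 7: GAC (Asp) → GAT (Asp) — synonymous.
Codon 8: CCA (Pro) → CTA (Leu) — missense.
Synonymous: 2 of 7.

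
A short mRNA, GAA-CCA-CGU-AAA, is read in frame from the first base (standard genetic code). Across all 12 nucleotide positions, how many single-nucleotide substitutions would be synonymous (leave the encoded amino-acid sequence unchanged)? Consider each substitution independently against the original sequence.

8

Codon 1 (GAA, Glu): 1 synonymous substitution.
Codon 2 (CCA, Pro): 3 synonymous substitutions.
Codon 3 (CGU, Arg): 3 synonymous substitutions.
Codon 4 (AAA, Lys): 1 synonymous substitution.
Total: 1 + 3 + 3 + 1 = 8.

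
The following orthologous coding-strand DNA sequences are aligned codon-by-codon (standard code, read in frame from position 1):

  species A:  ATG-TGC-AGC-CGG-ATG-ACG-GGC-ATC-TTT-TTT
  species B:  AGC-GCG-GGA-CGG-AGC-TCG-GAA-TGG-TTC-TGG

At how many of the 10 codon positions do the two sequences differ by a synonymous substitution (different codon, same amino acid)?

Codon 1: ATG Met / AGC Ser — nonsynonymous.
Codon 2: TGC Cys / GCG Ala — nonsynonymous.
Codon 3: AGC Ser / GGA Gly — nonsynonymous.
Codon 4: CGG Arg / CGG Arg — identical.
Codon 5: ATG Met / AGC Ser — nonsynonymous.
Codon 6: ACG Thr / TCG Ser — nonsynonymous.
Codon 7: GGC Gly / GAA Glu — nonsynonymous.
Codon 8: ATC Ile / TGG Trp — nonsynonymous.
Codon 9: TTT Phe / TTC Phe — synonymous.
Codon 10: TTT Phe / TGG Trp — nonsynonymous.
Synonymous differences: 1.

1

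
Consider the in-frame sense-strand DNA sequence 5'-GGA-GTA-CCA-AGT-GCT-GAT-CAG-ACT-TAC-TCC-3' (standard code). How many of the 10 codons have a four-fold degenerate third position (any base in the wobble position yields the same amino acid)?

6

Codon 1 GGA (Gly): third position 4-fold.
Codon 2 GTA (Val): third position 4-fold.
Codon 3 CCA (Pro): third position 4-fold.
Codon 4 AGT (Ser): third position 2-fold.
Codon 5 GCT (Ala): third position 4-fold.
Codon 6 GAT (Asp): third position 2-fold.
Codon 7 CAG (Gln): third position 2-fold.
Codon 8 ACT (Thr): third position 4-fold.
Codon 9 TAC (Tyr): third position 2-fold.
Codon 10 TCC (Ser): third position 4-fold.
Four-fold degenerate third positions: 6.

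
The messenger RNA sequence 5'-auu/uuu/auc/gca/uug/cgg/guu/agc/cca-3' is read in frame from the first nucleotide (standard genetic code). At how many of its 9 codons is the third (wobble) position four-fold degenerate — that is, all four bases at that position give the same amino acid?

4

Codon 1 AUU (Ile): third position 3-fold.
Codon 2 UUU (Phe): third position 2-fold.
Codon 3 AUC (Ile): third position 3-fold.
Codon 4 GCA (Ala): third position 4-fold.
Codon 5 UUG (Leu): third position 2-fold.
Codon 6 CGG (Arg): third position 4-fold.
Codon 7 GUU (Val): third position 4-fold.
Codon 8 AGC (Ser): third position 2-fold.
Codon 9 CCA (Pro): third position 4-fold.
Four-fold degenerate third positions: 4.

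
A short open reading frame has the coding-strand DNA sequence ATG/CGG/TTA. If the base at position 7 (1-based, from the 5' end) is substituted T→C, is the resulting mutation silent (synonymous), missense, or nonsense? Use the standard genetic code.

silent

Position 7 falls in codon 3: TTA → Leu.
After the substitution the codon is CTA → Leu.
Both encode Leu, so the change is synonymous.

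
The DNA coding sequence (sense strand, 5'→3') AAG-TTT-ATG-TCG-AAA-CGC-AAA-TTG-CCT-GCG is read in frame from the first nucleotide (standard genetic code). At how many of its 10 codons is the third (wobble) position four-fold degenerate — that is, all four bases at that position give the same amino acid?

4

Codon 1 AAG (Lys): third position 2-fold.
Codon 2 TTT (Phe): third position 2-fold.
Codon 3 ATG (Met): third position 1-fold.
Codon 4 TCG (Ser): third position 4-fold.
Codon 5 AAA (Lys): third position 2-fold.
Codon 6 CGC (Arg): third position 4-fold.
Codon 7 AAA (Lys): third position 2-fold.
Codon 8 TTG (Leu): third position 2-fold.
Codon 9 CCT (Pro): third position 4-fold.
Codon 10 GCG (Ala): third position 4-fold.
Four-fold degenerate third positions: 4.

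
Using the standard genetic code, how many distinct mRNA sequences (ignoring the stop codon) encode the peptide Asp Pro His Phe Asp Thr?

256

Asp: 2 codons.
Pro: 4 codons.
His: 2 codons.
Phe: 2 codons.
Asp: 2 codons.
Thr: 4 codons.
2 × 4 × 2 × 2 × 2 × 4 = 256.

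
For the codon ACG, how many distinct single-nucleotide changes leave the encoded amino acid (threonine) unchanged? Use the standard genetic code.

3

Position 1: none → 0 synonymous.
Position 2: none → 0 synonymous.
Position 3: ACT, ACC, ACA → 3 synonymous.
Total: 0 + 0 + 3 = 3.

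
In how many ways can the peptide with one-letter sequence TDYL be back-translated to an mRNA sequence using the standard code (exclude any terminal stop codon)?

96

Thr: 4 codons.
Asp: 2 codons.
Tyr: 2 codons.
Leu: 6 codons.
4 × 2 × 2 × 6 = 96.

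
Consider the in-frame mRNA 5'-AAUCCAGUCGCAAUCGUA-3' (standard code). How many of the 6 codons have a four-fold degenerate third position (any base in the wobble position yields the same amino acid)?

4

Codon 1 AAU (Asn): third position 2-fold.
Codon 2 CCA (Pro): third position 4-fold.
Codon 3 GUC (Val): third position 4-fold.
Codon 4 GCA (Ala): third position 4-fold.
Codon 5 AUC (Ile): third position 3-fold.
Codon 6 GUA (Val): third position 4-fold.
Four-fold degenerate third positions: 4.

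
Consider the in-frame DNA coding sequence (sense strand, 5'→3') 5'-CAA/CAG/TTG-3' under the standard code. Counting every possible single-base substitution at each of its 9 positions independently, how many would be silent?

4

Codon 1 (CAA, Gln): 1 synonymous substitution.
Codon 2 (CAG, Gln): 1 synonymous substitution.
Codon 3 (TTG, Leu): 2 synonymous substitutions.
Total: 1 + 1 + 2 = 4.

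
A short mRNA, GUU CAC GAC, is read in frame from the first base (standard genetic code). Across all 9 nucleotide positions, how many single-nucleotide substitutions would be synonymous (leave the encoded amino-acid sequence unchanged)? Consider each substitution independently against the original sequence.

Codon 1 (GUU, Val): 3 synonymous substitutions.
Codon 2 (CAC, His): 1 synonymous substitution.
Codon 3 (GAC, Asp): 1 synonymous substitution.
Total: 3 + 1 + 1 = 5.

5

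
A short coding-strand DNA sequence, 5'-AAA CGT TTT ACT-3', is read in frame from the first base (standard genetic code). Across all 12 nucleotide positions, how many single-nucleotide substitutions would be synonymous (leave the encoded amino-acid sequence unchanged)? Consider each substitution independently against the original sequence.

Codon 1 (AAA, Lys): 1 synonymous substitution.
Codon 2 (CGT, Arg): 3 synonymous substitutions.
Codon 3 (TTT, Phe): 1 synonymous substitution.
Codon 4 (ACT, Thr): 3 synonymous substitutions.
Total: 1 + 3 + 1 + 3 = 8.

8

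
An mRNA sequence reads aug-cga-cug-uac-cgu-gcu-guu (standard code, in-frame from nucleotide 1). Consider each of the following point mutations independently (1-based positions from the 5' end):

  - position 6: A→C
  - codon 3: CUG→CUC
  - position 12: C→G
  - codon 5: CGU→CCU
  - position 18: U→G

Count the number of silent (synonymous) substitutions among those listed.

Codon 2: CGA (Arg) → CGC (Arg) — synonymous.
Codon 3: CUG (Leu) → CUC (Leu) — synonymous.
Codon 4: UAC (Tyr) → UAG (Stop) — nonsense.
Codon 5: CGU (Arg) → CCU (Pro) — missense.
Codon 6: GCU (Ala) → GCG (Ala) — synonymous.
Synonymous: 3 of 5.

3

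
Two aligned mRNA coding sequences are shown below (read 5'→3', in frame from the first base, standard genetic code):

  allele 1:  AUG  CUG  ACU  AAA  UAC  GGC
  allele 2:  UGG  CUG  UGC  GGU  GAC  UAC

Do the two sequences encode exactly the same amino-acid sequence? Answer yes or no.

Codon 1: AUG Met / UGG Trp — nonsynonymous.
Codon 2: CUG Leu / CUG Leu — identical.
Codon 3: ACU Thr / UGC Cys — nonsynonymous.
Codon 4: AAA Lys / GGU Gly — nonsynonymous.
Codon 5: UAC Tyr / GAC Asp — nonsynonymous.
Codon 6: GGC Gly / UAC Tyr — nonsynonymous.
Nonsynonymous differences: 5 → different protein.

no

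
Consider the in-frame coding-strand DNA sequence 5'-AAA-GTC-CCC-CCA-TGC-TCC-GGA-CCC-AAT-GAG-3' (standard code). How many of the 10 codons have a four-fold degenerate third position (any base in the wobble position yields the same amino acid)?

Codon 1 AAA (Lys): third position 2-fold.
Codon 2 GTC (Val): third position 4-fold.
Codon 3 CCC (Pro): third position 4-fold.
Codon 4 CCA (Pro): third position 4-fold.
Codon 5 TGC (Cys): third position 2-fold.
Codon 6 TCC (Ser): third position 4-fold.
Codon 7 GGA (Gly): third position 4-fold.
Codon 8 CCC (Pro): third position 4-fold.
Codon 9 AAT (Asn): third position 2-fold.
Codon 10 GAG (Glu): third position 2-fold.
Four-fold degenerate third positions: 6.

6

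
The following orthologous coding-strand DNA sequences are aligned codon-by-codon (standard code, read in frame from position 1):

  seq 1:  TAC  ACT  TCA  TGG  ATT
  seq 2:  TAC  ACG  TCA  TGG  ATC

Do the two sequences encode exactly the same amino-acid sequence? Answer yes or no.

Codon 1: TAC Tyr / TAC Tyr — identical.
Codon 2: ACT Thr / ACG Thr — synonymous.
Codon 3: TCA Ser / TCA Ser — identical.
Codon 4: TGG Trp / TGG Trp — identical.
Codon 5: ATT Ile / ATC Ile — synonymous.
Nonsynonymous differences: 0 → same protein.

yes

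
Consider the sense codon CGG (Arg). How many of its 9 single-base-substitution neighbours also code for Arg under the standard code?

Position 1: AGG → 1 synonymous.
Position 2: none → 0 synonymous.
Position 3: CGU, CGC, CGA → 3 synonymous.
Total: 1 + 0 + 3 = 4.

4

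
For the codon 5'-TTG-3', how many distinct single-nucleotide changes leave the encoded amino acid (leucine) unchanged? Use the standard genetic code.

Position 1: CTG → 1 synonymous.
Position 2: none → 0 synonymous.
Position 3: TTA → 1 synonymous.
Total: 1 + 0 + 1 = 2.

2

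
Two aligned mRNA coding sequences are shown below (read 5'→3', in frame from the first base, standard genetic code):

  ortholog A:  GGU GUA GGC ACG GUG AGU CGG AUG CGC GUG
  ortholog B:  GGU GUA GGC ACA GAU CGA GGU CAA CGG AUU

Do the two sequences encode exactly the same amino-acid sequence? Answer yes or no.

Codon 1: GGU Gly / GGU Gly — identical.
Codon 2: GUA Val / GUA Val — identical.
Codon 3: GGC Gly / GGC Gly — identical.
Codon 4: ACG Thr / ACA Thr — synonymous.
Codon 5: GUG Val / GAU Asp — nonsynonymous.
Codon 6: AGU Ser / CGA Arg — nonsynonymous.
Codon 7: CGG Arg / GGU Gly — nonsynonymous.
Codon 8: AUG Met / CAA Gln — nonsynonymous.
Codon 9: CGC Arg / CGG Arg — synonymous.
Codon 10: GUG Val / AUU Ile — nonsynonymous.
Nonsynonymous differences: 5 → different protein.

no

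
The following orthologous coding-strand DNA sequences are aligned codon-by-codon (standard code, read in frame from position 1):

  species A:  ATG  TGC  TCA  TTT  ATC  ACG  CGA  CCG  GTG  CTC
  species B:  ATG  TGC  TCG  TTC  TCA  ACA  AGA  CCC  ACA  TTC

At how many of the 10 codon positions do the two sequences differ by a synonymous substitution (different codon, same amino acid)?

5

Codon 1: ATG Met / ATG Met — identical.
Codon 2: TGC Cys / TGC Cys — identical.
Codon 3: TCA Ser / TCG Ser — synonymous.
Codon 4: TTT Phe / TTC Phe — synonymous.
Codon 5: ATC Ile / TCA Ser — nonsynonymous.
Codon 6: ACG Thr / ACA Thr — synonymous.
Codon 7: CGA Arg / AGA Arg — synonymous.
Codon 8: CCG Pro / CCC Pro — synonymous.
Codon 9: GTG Val / ACA Thr — nonsynonymous.
Codon 10: CTC Leu / TTC Phe — nonsynonymous.
Synonymous differences: 5.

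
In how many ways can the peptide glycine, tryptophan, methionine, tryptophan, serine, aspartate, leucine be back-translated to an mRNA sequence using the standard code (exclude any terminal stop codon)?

Gly: 4 codons.
Trp: 1 codon.
Met: 1 codon.
Trp: 1 codon.
Ser: 6 codons.
Asp: 2 codons.
Leu: 6 codons.
4 × 1 × 1 × 1 × 6 × 2 × 6 = 288.

288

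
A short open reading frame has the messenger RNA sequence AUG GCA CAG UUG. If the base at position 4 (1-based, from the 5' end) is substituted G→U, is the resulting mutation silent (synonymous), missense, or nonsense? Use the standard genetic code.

Position 4 falls in codon 2: GCA → Ala.
After the substitution the codon is UCA → Ser.
Ala ≠ Ser, so this is a missense mutation.

missense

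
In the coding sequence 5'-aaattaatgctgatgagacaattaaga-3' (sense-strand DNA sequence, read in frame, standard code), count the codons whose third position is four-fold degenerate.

1

Codon 1 AAA (Lys): third position 2-fold.
Codon 2 TTA (Leu): third position 2-fold.
Codon 3 ATG (Met): third position 1-fold.
Codon 4 CTG (Leu): third position 4-fold.
Codon 5 ATG (Met): third position 1-fold.
Codon 6 AGA (Arg): third position 2-fold.
Codon 7 CAA (Gln): third position 2-fold.
Codon 8 TTA (Leu): third position 2-fold.
Codon 9 AGA (Arg): third position 2-fold.
Four-fold degenerate third positions: 1.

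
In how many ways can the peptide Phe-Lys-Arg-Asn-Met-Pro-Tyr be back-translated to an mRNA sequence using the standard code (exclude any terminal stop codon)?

384

Phe: 2 codons.
Lys: 2 codons.
Arg: 6 codons.
Asn: 2 codons.
Met: 1 codon.
Pro: 4 codons.
Tyr: 2 codons.
2 × 2 × 6 × 2 × 1 × 4 × 2 = 384.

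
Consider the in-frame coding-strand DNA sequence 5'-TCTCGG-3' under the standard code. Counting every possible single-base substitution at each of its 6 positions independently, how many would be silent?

Codon 1 (TCT, Ser): 3 synonymous substitutions.
Codon 2 (CGG, Arg): 4 synonymous substitutions.
Total: 3 + 4 = 7.

7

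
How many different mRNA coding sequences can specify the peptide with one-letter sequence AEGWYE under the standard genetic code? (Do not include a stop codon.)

Ala: 4 codons.
Glu: 2 codons.
Gly: 4 codons.
Trp: 1 codon.
Tyr: 2 codons.
Glu: 2 codons.
4 × 2 × 4 × 1 × 2 × 2 = 128.

128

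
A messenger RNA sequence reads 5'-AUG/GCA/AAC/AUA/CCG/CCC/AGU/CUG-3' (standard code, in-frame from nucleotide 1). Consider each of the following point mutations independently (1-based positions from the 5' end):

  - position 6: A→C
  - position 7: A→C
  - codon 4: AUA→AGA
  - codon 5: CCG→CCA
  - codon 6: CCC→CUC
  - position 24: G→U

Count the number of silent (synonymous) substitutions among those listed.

3

Codon 2: GCA (Ala) → GCC (Ala) — synonymous.
Codon 3: AAC (Asn) → CAC (His) — missense.
Codon 4: AUA (Ile) → AGA (Arg) — missense.
Codon 5: CCG (Pro) → CCA (Pro) — synonymous.
Codon 6: CCC (Pro) → CUC (Leu) — missense.
Codon 8: CUG (Leu) → CUU (Leu) — synonymous.
Synonymous: 3 of 6.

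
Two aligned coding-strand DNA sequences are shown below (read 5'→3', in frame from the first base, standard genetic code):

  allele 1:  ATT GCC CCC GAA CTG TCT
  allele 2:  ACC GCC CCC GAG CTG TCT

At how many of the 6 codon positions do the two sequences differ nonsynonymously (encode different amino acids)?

Codon 1: ATT Ile / ACC Thr — nonsynonymous.
Codon 2: GCC Ala / GCC Ala — identical.
Codon 3: CCC Pro / CCC Pro — identical.
Codon 4: GAA Glu / GAG Glu — synonymous.
Codon 5: CTG Leu / CTG Leu — identical.
Codon 6: TCT Ser / TCT Ser — identical.
Nonsynonymous differences: 1.

1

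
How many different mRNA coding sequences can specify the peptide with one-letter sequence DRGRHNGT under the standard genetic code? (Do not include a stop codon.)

18432

Asp: 2 codons.
Arg: 6 codons.
Gly: 4 codons.
Arg: 6 codons.
His: 2 codons.
Asn: 2 codons.
Gly: 4 codons.
Thr: 4 codons.
2 × 6 × 4 × 6 × 2 × 2 × 4 × 4 = 18432.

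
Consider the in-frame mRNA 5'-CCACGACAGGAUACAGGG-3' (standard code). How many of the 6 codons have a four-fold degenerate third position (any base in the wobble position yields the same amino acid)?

4

Codon 1 CCA (Pro): third position 4-fold.
Codon 2 CGA (Arg): third position 4-fold.
Codon 3 CAG (Gln): third position 2-fold.
Codon 4 GAU (Asp): third position 2-fold.
Codon 5 ACA (Thr): third position 4-fold.
Codon 6 GGG (Gly): third position 4-fold.
Four-fold degenerate third positions: 4.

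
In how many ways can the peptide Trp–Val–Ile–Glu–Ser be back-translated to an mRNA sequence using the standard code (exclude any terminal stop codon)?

Trp: 1 codon.
Val: 4 codons.
Ile: 3 codons.
Glu: 2 codons.
Ser: 6 codons.
1 × 4 × 3 × 2 × 6 = 144.

144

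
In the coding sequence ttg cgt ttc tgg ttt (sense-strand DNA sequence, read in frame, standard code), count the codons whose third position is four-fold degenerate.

1

Codon 1 TTG (Leu): third position 2-fold.
Codon 2 CGT (Arg): third position 4-fold.
Codon 3 TTC (Phe): third position 2-fold.
Codon 4 TGG (Trp): third position 1-fold.
Codon 5 TTT (Phe): third position 2-fold.
Four-fold degenerate third positions: 1.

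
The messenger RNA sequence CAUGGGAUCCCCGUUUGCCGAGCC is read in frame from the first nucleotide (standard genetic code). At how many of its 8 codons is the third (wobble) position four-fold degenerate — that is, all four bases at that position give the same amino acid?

5

Codon 1 CAU (His): third position 2-fold.
Codon 2 GGG (Gly): third position 4-fold.
Codon 3 AUC (Ile): third position 3-fold.
Codon 4 CCC (Pro): third position 4-fold.
Codon 5 GUU (Val): third position 4-fold.
Codon 6 UGC (Cys): third position 2-fold.
Codon 7 CGA (Arg): third position 4-fold.
Codon 8 GCC (Ala): third position 4-fold.
Four-fold degenerate third positions: 5.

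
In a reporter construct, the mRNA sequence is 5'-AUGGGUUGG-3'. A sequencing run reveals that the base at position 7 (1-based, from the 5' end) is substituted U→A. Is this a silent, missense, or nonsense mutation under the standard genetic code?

missense

Position 7 falls in codon 3: UGG → Trp.
After the substitution the codon is AGG → Arg.
Trp ≠ Arg, so this is a missense mutation.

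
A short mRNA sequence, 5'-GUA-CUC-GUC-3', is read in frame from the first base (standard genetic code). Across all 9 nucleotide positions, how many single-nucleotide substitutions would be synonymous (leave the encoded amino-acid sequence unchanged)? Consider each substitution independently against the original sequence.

Codon 1 (GUA, Val): 3 synonymous substitutions.
Codon 2 (CUC, Leu): 3 synonymous substitutions.
Codon 3 (GUC, Val): 3 synonymous substitutions.
Total: 3 + 3 + 3 = 9.

9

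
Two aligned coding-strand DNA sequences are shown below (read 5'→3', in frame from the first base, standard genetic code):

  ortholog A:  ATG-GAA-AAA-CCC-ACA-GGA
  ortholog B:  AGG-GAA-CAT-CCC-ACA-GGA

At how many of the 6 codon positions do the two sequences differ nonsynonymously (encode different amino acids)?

2

Codon 1: ATG Met / AGG Arg — nonsynonymous.
Codon 2: GAA Glu / GAA Glu — identical.
Codon 3: AAA Lys / CAT His — nonsynonymous.
Codon 4: CCC Pro / CCC Pro — identical.
Codon 5: ACA Thr / ACA Thr — identical.
Codon 6: GGA Gly / GGA Gly — identical.
Nonsynonymous differences: 2.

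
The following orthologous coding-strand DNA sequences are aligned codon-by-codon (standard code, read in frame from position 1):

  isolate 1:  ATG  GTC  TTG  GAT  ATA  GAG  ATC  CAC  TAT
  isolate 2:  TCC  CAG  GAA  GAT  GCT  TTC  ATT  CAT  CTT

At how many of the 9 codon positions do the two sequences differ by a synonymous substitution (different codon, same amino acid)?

2

Codon 1: ATG Met / TCC Ser — nonsynonymous.
Codon 2: GTC Val / CAG Gln — nonsynonymous.
Codon 3: TTG Leu / GAA Glu — nonsynonymous.
Codon 4: GAT Asp / GAT Asp — identical.
Codon 5: ATA Ile / GCT Ala — nonsynonymous.
Codon 6: GAG Glu / TTC Phe — nonsynonymous.
Codon 7: ATC Ile / ATT Ile — synonymous.
Codon 8: CAC His / CAT His — synonymous.
Codon 9: TAT Tyr / CTT Leu — nonsynonymous.
Synonymous differences: 2.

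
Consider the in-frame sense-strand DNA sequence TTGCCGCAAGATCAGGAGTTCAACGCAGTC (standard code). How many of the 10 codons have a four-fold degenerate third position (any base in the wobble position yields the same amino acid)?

3

Codon 1 TTG (Leu): third position 2-fold.
Codon 2 CCG (Pro): third position 4-fold.
Codon 3 CAA (Gln): third position 2-fold.
Codon 4 GAT (Asp): third position 2-fold.
Codon 5 CAG (Gln): third position 2-fold.
Codon 6 GAG (Glu): third position 2-fold.
Codon 7 TTC (Phe): third position 2-fold.
Codon 8 AAC (Asn): third position 2-fold.
Codon 9 GCA (Ala): third position 4-fold.
Codon 10 GTC (Val): third position 4-fold.
Four-fold degenerate third positions: 3.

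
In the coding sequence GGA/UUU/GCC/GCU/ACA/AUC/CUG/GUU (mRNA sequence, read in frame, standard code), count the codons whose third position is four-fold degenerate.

Codon 1 GGA (Gly): third position 4-fold.
Codon 2 UUU (Phe): third position 2-fold.
Codon 3 GCC (Ala): third position 4-fold.
Codon 4 GCU (Ala): third position 4-fold.
Codon 5 ACA (Thr): third position 4-fold.
Codon 6 AUC (Ile): third position 3-fold.
Codon 7 CUG (Leu): third position 4-fold.
Codon 8 GUU (Val): third position 4-fold.
Four-fold degenerate third positions: 6.

6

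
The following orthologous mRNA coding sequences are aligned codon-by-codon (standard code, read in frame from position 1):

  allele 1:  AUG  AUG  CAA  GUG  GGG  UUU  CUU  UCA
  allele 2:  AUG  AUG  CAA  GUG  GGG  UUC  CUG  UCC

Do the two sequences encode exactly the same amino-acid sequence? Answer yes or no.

yes

Codon 1: AUG Met / AUG Met — identical.
Codon 2: AUG Met / AUG Met — identical.
Codon 3: CAA Gln / CAA Gln — identical.
Codon 4: GUG Val / GUG Val — identical.
Codon 5: GGG Gly / GGG Gly — identical.
Codon 6: UUU Phe / UUC Phe — synonymous.
Codon 7: CUU Leu / CUG Leu — synonymous.
Codon 8: UCA Ser / UCC Ser — synonymous.
Nonsynonymous differences: 0 → same protein.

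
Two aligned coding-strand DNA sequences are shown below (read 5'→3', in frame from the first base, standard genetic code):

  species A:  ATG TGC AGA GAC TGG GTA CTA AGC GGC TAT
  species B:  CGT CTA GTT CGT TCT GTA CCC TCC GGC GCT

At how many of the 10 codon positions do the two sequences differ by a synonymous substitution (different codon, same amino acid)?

1

Codon 1: ATG Met / CGT Arg — nonsynonymous.
Codon 2: TGC Cys / CTA Leu — nonsynonymous.
Codon 3: AGA Arg / GTT Val — nonsynonymous.
Codon 4: GAC Asp / CGT Arg — nonsynonymous.
Codon 5: TGG Trp / TCT Ser — nonsynonymous.
Codon 6: GTA Val / GTA Val — identical.
Codon 7: CTA Leu / CCC Pro — nonsynonymous.
Codon 8: AGC Ser / TCC Ser — synonymous.
Codon 9: GGC Gly / GGC Gly — identical.
Codon 10: TAT Tyr / GCT Ala — nonsynonymous.
Synonymous differences: 1.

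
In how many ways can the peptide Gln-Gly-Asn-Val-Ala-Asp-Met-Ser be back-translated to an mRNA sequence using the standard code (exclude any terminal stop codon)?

Gln: 2 codons.
Gly: 4 codons.
Asn: 2 codons.
Val: 4 codons.
Ala: 4 codons.
Asp: 2 codons.
Met: 1 codon.
Ser: 6 codons.
2 × 4 × 2 × 4 × 4 × 2 × 1 × 6 = 3072.

3072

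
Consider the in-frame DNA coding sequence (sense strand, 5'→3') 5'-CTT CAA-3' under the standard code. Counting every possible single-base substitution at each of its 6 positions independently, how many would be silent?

4

Codon 1 (CTT, Leu): 3 synonymous substitutions.
Codon 2 (CAA, Gln): 1 synonymous substitution.
Total: 3 + 1 = 4.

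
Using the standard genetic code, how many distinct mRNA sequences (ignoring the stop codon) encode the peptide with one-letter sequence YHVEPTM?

512

Tyr: 2 codons.
His: 2 codons.
Val: 4 codons.
Glu: 2 codons.
Pro: 4 codons.
Thr: 4 codons.
Met: 1 codon.
2 × 2 × 4 × 2 × 4 × 4 × 1 = 512.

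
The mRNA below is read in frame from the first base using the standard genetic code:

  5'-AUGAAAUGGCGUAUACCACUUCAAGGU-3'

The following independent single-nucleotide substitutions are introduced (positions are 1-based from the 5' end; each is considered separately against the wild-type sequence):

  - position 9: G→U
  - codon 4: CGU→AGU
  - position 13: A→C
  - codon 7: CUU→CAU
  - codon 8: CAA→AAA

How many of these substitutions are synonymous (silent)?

Codon 3: UGG (Trp) → UGU (Cys) — missense.
Codon 4: CGU (Arg) → AGU (Ser) — missense.
Codon 5: AUA (Ile) → CUA (Leu) — missense.
Codon 7: CUU (Leu) → CAU (His) — missense.
Codon 8: CAA (Gln) → AAA (Lys) — missense.
Synonymous: 0 of 5.

0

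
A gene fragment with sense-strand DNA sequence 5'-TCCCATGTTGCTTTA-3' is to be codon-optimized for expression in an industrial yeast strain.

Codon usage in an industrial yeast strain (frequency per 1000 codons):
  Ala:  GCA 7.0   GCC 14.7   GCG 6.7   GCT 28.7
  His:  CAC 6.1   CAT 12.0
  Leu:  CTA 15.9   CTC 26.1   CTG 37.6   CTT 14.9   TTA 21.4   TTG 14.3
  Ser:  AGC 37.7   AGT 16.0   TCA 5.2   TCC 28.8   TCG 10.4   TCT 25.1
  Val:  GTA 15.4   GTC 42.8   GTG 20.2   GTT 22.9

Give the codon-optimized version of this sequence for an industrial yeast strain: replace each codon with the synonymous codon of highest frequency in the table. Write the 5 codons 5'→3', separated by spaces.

AGC CAT GTC GCT CTG

Codon 1 (Ser): best is AGC at 37.7.
Codon 2 (His): best is CAT at 12.0.
Codon 3 (Val): best is GTC at 42.8.
Codon 4 (Ala): best is GCT at 28.7.
Codon 5 (Leu): best is CTG at 37.6.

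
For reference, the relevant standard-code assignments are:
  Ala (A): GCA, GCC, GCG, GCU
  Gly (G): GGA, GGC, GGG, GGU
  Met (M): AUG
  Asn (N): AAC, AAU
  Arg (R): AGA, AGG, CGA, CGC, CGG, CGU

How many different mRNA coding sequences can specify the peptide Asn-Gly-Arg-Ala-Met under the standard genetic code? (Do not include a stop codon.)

Asn: 2 codons.
Gly: 4 codons.
Arg: 6 codons.
Ala: 4 codons.
Met: 1 codon.
2 × 4 × 6 × 4 × 1 = 192.

192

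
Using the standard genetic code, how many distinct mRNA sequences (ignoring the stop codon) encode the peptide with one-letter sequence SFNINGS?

Ser: 6 codons.
Phe: 2 codons.
Asn: 2 codons.
Ile: 3 codons.
Asn: 2 codons.
Gly: 4 codons.
Ser: 6 codons.
6 × 2 × 2 × 3 × 2 × 4 × 6 = 3456.

3456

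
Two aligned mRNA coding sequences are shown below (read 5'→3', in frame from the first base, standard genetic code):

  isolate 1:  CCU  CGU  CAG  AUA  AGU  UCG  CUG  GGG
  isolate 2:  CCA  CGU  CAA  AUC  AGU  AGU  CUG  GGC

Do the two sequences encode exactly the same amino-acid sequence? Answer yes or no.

Codon 1: CCU Pro / CCA Pro — synonymous.
Codon 2: CGU Arg / CGU Arg — identical.
Codon 3: CAG Gln / CAA Gln — synonymous.
Codon 4: AUA Ile / AUC Ile — synonymous.
Codon 5: AGU Ser / AGU Ser — identical.
Codon 6: UCG Ser / AGU Ser — synonymous.
Codon 7: CUG Leu / CUG Leu — identical.
Codon 8: GGG Gly / GGC Gly — synonymous.
Nonsynonymous differences: 0 → same protein.

yes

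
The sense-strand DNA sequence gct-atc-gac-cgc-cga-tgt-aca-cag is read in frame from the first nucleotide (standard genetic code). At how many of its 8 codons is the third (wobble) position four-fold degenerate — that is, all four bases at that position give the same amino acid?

4

Codon 1 GCT (Ala): third position 4-fold.
Codon 2 ATC (Ile): third position 3-fold.
Codon 3 GAC (Asp): third position 2-fold.
Codon 4 CGC (Arg): third position 4-fold.
Codon 5 CGA (Arg): third position 4-fold.
Codon 6 TGT (Cys): third position 2-fold.
Codon 7 ACA (Thr): third position 4-fold.
Codon 8 CAG (Gln): third position 2-fold.
Four-fold degenerate third positions: 4.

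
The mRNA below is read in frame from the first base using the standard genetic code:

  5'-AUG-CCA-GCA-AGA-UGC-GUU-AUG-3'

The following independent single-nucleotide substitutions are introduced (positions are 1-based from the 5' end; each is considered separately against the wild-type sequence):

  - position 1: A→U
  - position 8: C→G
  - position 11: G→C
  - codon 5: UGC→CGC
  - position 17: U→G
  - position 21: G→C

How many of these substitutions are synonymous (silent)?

0

Codon 1: AUG (Met) → UUG (Leu) — missense.
Codon 3: GCA (Ala) → GGA (Gly) — missense.
Codon 4: AGA (Arg) → ACA (Thr) — missense.
Codon 5: UGC (Cys) → CGC (Arg) — missense.
Codon 6: GUU (Val) → GGU (Gly) — missense.
Codon 7: AUG (Met) → AUC (Ile) — missense.
Synonymous: 0 of 6.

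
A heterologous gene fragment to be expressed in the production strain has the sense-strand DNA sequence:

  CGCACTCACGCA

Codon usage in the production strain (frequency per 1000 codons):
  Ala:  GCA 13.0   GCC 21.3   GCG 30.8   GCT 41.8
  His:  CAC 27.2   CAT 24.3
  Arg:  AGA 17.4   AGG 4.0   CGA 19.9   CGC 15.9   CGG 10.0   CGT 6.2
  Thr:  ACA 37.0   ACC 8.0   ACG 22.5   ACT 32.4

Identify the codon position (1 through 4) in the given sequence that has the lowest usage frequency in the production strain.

Codon 1 CGC (Arg): 15.9 per 1000.
Codon 2 ACT (Thr): 32.4 per 1000.
Codon 3 CAC (His): 27.2 per 1000.
Codon 4 GCA (Ala): 13.0 per 1000.
Lowest frequency is 13.0 at codon 4.

4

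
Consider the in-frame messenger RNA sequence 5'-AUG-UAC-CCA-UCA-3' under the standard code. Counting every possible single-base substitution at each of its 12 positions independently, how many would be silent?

7

Codon 1 (AUG, Met): 0 synonymous substitutions.
Codon 2 (UAC, Tyr): 1 synonymous substitution.
Codon 3 (CCA, Pro): 3 synonymous substitutions.
Codon 4 (UCA, Ser): 3 synonymous substitutions.
Total: 0 + 1 + 3 + 3 = 7.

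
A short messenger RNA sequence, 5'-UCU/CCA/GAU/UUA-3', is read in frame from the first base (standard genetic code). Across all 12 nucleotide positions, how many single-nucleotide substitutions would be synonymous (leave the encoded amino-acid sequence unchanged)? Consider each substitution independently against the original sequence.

9

Codon 1 (UCU, Ser): 3 synonymous substitutions.
Codon 2 (CCA, Pro): 3 synonymous substitutions.
Codon 3 (GAU, Asp): 1 synonymous substitution.
Codon 4 (UUA, Leu): 2 synonymous substitutions.
Total: 3 + 3 + 1 + 2 = 9.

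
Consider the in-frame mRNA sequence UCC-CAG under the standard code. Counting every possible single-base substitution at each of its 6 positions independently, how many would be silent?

4

Codon 1 (UCC, Ser): 3 synonymous substitutions.
Codon 2 (CAG, Gln): 1 synonymous substitution.
Total: 3 + 1 = 4.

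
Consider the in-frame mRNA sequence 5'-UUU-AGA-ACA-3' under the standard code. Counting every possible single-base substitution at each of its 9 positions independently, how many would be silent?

6

Codon 1 (UUU, Phe): 1 synonymous substitution.
Codon 2 (AGA, Arg): 2 synonymous substitutions.
Codon 3 (ACA, Thr): 3 synonymous substitutions.
Total: 1 + 2 + 3 = 6.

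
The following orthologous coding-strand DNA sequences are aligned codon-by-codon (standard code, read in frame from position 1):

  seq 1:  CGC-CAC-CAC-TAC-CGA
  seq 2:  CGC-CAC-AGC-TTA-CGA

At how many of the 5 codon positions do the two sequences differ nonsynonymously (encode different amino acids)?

Codon 1: CGC Arg / CGC Arg — identical.
Codon 2: CAC His / CAC His — identical.
Codon 3: CAC His / AGC Ser — nonsynonymous.
Codon 4: TAC Tyr / TTA Leu — nonsynonymous.
Codon 5: CGA Arg / CGA Arg — identical.
Nonsynonymous differences: 2.

2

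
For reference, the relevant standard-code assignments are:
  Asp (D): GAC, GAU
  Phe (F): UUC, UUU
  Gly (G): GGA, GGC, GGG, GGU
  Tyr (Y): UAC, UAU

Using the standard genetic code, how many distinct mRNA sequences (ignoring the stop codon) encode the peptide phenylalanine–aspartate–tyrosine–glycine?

32

Phe: 2 codons.
Asp: 2 codons.
Tyr: 2 codons.
Gly: 4 codons.
2 × 2 × 2 × 4 = 32.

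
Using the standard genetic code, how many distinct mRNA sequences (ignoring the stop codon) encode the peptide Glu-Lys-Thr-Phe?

Glu: 2 codons.
Lys: 2 codons.
Thr: 4 codons.
Phe: 2 codons.
2 × 2 × 4 × 2 = 32.

32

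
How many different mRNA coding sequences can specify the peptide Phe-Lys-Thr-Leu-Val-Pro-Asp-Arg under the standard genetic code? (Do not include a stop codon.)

18432

Phe: 2 codons.
Lys: 2 codons.
Thr: 4 codons.
Leu: 6 codons.
Val: 4 codons.
Pro: 4 codons.
Asp: 2 codons.
Arg: 6 codons.
2 × 2 × 4 × 6 × 4 × 4 × 2 × 6 = 18432.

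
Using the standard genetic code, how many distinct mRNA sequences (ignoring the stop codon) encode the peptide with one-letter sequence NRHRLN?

1728

Asn: 2 codons.
Arg: 6 codons.
His: 2 codons.
Arg: 6 codons.
Leu: 6 codons.
Asn: 2 codons.
2 × 6 × 2 × 6 × 6 × 2 = 1728.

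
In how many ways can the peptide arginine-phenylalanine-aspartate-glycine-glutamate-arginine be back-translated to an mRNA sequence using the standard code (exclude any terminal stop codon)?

1152

Arg: 6 codons.
Phe: 2 codons.
Asp: 2 codons.
Gly: 4 codons.
Glu: 2 codons.
Arg: 6 codons.
6 × 2 × 2 × 4 × 2 × 6 = 1152.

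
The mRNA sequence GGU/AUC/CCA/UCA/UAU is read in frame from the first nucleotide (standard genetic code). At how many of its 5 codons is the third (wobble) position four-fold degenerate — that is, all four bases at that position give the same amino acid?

3

Codon 1 GGU (Gly): third position 4-fold.
Codon 2 AUC (Ile): third position 3-fold.
Codon 3 CCA (Pro): third position 4-fold.
Codon 4 UCA (Ser): third position 4-fold.
Codon 5 UAU (Tyr): third position 2-fold.
Four-fold degenerate third positions: 3.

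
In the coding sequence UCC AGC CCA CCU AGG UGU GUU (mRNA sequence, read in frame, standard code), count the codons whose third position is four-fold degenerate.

Codon 1 UCC (Ser): third position 4-fold.
Codon 2 AGC (Ser): third position 2-fold.
Codon 3 CCA (Pro): third position 4-fold.
Codon 4 CCU (Pro): third position 4-fold.
Codon 5 AGG (Arg): third position 2-fold.
Codon 6 UGU (Cys): third position 2-fold.
Codon 7 GUU (Val): third position 4-fold.
Four-fold degenerate third positions: 4.

4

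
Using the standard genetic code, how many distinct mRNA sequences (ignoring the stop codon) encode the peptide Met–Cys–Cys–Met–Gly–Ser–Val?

Met: 1 codon.
Cys: 2 codons.
Cys: 2 codons.
Met: 1 codon.
Gly: 4 codons.
Ser: 6 codons.
Val: 4 codons.
1 × 2 × 2 × 1 × 4 × 6 × 4 = 384.

384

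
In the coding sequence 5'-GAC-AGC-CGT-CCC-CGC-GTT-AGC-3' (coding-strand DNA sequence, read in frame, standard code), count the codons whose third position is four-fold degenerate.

Codon 1 GAC (Asp): third position 2-fold.
Codon 2 AGC (Ser): third position 2-fold.
Codon 3 CGT (Arg): third position 4-fold.
Codon 4 CCC (Pro): third position 4-fold.
Codon 5 CGC (Arg): third position 4-fold.
Codon 6 GTT (Val): third position 4-fold.
Codon 7 AGC (Ser): third position 2-fold.
Four-fold degenerate third positions: 4.

4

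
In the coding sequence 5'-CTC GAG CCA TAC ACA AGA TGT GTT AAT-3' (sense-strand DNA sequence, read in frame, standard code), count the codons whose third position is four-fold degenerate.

4

Codon 1 CTC (Leu): third position 4-fold.
Codon 2 GAG (Glu): third position 2-fold.
Codon 3 CCA (Pro): third position 4-fold.
Codon 4 TAC (Tyr): third position 2-fold.
Codon 5 ACA (Thr): third position 4-fold.
Codon 6 AGA (Arg): third position 2-fold.
Codon 7 TGT (Cys): third position 2-fold.
Codon 8 GTT (Val): third position 4-fold.
Codon 9 AAT (Asn): third position 2-fold.
Four-fold degenerate third positions: 4.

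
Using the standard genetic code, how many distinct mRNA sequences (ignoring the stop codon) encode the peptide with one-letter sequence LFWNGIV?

1152

Leu: 6 codons.
Phe: 2 codons.
Trp: 1 codon.
Asn: 2 codons.
Gly: 4 codons.
Ile: 3 codons.
Val: 4 codons.
6 × 2 × 1 × 2 × 4 × 3 × 4 = 1152.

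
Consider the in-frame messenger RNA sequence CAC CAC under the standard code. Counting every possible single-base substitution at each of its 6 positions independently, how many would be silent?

Codon 1 (CAC, His): 1 synonymous substitution.
Codon 2 (CAC, His): 1 synonymous substitution.
Total: 1 + 1 = 2.

2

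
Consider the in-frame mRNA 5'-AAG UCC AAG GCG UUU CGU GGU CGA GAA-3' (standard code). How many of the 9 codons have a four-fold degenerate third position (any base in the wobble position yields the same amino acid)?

Codon 1 AAG (Lys): third position 2-fold.
Codon 2 UCC (Ser): third position 4-fold.
Codon 3 AAG (Lys): third position 2-fold.
Codon 4 GCG (Ala): third position 4-fold.
Codon 5 UUU (Phe): third position 2-fold.
Codon 6 CGU (Arg): third position 4-fold.
Codon 7 GGU (Gly): third position 4-fold.
Codon 8 CGA (Arg): third position 4-fold.
Codon 9 GAA (Glu): third position 2-fold.
Four-fold degenerate third positions: 5.

5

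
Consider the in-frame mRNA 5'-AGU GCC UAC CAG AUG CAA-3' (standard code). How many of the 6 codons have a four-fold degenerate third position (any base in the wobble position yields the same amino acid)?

Codon 1 AGU (Ser): third position 2-fold.
Codon 2 GCC (Ala): third position 4-fold.
Codon 3 UAC (Tyr): third position 2-fold.
Codon 4 CAG (Gln): third position 2-fold.
Codon 5 AUG (Met): third position 1-fold.
Codon 6 CAA (Gln): third position 2-fold.
Four-fold degenerate third positions: 1.

1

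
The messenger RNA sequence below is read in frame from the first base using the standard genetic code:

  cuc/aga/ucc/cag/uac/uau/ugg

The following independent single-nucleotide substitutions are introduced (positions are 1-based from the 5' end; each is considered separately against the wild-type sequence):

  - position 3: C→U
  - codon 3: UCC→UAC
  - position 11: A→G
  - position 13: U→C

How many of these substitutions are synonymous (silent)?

1

Codon 1: CUC (Leu) → CUU (Leu) — synonymous.
Codon 3: UCC (Ser) → UAC (Tyr) — missense.
Codon 4: CAG (Gln) → CGG (Arg) — missense.
Codon 5: UAC (Tyr) → CAC (His) — missense.
Synonymous: 1 of 4.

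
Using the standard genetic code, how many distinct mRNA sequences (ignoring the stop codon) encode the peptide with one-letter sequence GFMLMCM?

Gly: 4 codons.
Phe: 2 codons.
Met: 1 codon.
Leu: 6 codons.
Met: 1 codon.
Cys: 2 codons.
Met: 1 codon.
4 × 2 × 1 × 6 × 1 × 2 × 1 = 96.

96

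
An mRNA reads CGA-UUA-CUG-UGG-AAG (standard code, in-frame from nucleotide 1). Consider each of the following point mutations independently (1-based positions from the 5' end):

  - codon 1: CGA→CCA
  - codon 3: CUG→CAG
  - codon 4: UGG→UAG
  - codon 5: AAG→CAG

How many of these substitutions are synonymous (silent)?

Codon 1: CGA (Arg) → CCA (Pro) — missense.
Codon 3: CUG (Leu) → CAG (Gln) — missense.
Codon 4: UGG (Trp) → UAG (Stop) — nonsense.
Codon 5: AAG (Lys) → CAG (Gln) — missense.
Synonymous: 0 of 4.

0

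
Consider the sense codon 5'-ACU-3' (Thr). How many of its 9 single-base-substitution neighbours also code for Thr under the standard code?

3

Position 1: none → 0 synonymous.
Position 2: none → 0 synonymous.
Position 3: ACC, ACA, ACG → 3 synonymous.
Total: 0 + 0 + 3 = 3.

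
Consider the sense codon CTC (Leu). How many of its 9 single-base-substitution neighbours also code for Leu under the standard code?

Position 1: none → 0 synonymous.
Position 2: none → 0 synonymous.
Position 3: CTT, CTA, CTG → 3 synonymous.
Total: 0 + 0 + 3 = 3.

3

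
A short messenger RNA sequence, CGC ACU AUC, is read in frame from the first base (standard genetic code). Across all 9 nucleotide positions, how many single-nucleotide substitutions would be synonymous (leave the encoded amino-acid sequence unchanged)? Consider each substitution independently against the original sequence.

Codon 1 (CGC, Arg): 3 synonymous substitutions.
Codon 2 (ACU, Thr): 3 synonymous substitutions.
Codon 3 (AUC, Ile): 2 synonymous substitutions.
Total: 3 + 3 + 2 = 8.

8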